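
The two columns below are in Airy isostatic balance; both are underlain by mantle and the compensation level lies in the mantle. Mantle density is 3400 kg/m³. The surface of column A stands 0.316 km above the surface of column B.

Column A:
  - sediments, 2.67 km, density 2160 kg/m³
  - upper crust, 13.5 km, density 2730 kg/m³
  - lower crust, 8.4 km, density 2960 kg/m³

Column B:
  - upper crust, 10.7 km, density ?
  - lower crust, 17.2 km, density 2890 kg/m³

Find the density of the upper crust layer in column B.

2820 kg/m³

Take the compensation level at the base of the deeper column (depth z_c below the surface of column A) and equate Σ ρ_i t_i down to z_c; mantle fills any gap and the z_c terms cancel.
Column A: 2.67×2160 + 13.5×2730 + 8.4×2960 + (z_c − 24.57)×3400
Column B: 0.316×0 + 10.7×ρ + 17.2×2890 + (z_c − 0.316 − 27.9)×3400
The z_c×3400 term appears on both sides and cancels. Collect the known terms of each column as K = Σ(ρt)_known − 3400 × (depth of known layers): K_A = 67486.2 − 3400×24.57 = −16051.8; K_B = 49708 − 3400×(0.316 + 27.9) = −46226.4.
Balance: K_A = K_B + 10.7×ρ, so ρ = (K_A − K_B)/10.7 = 30174.6/10.7 = 2820 kg/m³.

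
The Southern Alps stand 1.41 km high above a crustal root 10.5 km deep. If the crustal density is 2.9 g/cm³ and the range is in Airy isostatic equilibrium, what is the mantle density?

Airy balance: ρ_c h = (ρ_m − ρ_c) r → ρ_m = ρ_c (1 + h/r).
ρ_m = 2.9 × (1 + 1.41 km/10.5 km) = 3.29 g/cm³.

3.29 g/cm³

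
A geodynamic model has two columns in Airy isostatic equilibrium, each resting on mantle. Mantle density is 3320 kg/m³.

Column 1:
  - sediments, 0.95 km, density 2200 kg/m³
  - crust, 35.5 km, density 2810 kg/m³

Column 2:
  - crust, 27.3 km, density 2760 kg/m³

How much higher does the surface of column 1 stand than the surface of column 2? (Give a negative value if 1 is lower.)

For any compensation level in the mantle, the mantle terms cancel and isostasy reduces to e = (Σt_1 − Σt_2) − (Σ(ρt)_1 − Σ(ρt)_2) / ρ_m.
Σt_1 = 36.45 km; Σt_2 = 27.3 km; Σ(ρt)_1 = 101845; Σ(ρt)_2 = 75348 (in km·kg/m³).
e = (36.45 − 27.3) − (101845 − 75348) / 3320 = 1.17 km.

1.17 km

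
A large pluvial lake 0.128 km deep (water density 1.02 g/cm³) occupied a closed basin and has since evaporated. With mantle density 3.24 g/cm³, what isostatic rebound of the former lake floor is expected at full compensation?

0.0403 km

u = d ρ_w/ρ_m = 0.128 km × 1.02/3.24 = 0.0403 km.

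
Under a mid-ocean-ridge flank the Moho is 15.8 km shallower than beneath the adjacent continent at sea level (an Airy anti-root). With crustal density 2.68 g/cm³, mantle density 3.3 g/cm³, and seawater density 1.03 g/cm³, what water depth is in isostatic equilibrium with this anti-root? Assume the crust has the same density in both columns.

5.94 km

Replacing a thickness d of crust by seawater at the top must be balanced by replacing crust with mantle at the base: d (ρ_c − ρ_w) = a (ρ_m − ρ_c).
d = a (ρ_m − ρ_c)/(ρ_c − ρ_w) = 15.8 km × 0.62/1.65 = 5.94 km.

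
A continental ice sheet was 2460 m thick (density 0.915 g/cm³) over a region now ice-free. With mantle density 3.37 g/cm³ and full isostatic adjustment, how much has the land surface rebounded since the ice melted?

668 m

Removing the load lets mantle flow back in; uplift u satisfies ρ_ice t = ρ_m u.
u = t ρ_ice/ρ_m = 2460 m × 0.915/3.37 = 668 m.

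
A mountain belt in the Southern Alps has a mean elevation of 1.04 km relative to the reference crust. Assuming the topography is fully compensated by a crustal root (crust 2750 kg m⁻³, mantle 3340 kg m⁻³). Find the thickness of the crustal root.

4.85 km

For local isostatic compensation: the weight of the topography is balanced by the buoyancy of the root, ρ_c h = (ρ_m − ρ_c) r.
r = h · ρ_c / (ρ_m − ρ_c) = 1.04 km × 2750 / (3340 − 2750) = 4.85 km.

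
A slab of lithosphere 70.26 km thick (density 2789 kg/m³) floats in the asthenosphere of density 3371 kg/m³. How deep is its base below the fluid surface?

Draft d = t ρ_obj/ρ_fluid = 70.26 km × 2789/3371 = 58.1 km.

58.1 km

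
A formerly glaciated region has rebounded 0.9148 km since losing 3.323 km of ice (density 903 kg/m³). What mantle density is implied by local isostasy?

ρ_m = ρ_ice t / u = 903 × 3.323 km/0.9148 km = 3280 kg/m³.

3280 kg/m³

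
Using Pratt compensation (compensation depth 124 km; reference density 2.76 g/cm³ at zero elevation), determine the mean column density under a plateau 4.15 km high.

2.67 g/cm³

Pratt balance: ρ_ref D = ρ (D + h).
ρ = ρ_ref D/(D + h) = 2.76 × 124 km/(124 km + 4.15 km) = 2.67 g/cm³.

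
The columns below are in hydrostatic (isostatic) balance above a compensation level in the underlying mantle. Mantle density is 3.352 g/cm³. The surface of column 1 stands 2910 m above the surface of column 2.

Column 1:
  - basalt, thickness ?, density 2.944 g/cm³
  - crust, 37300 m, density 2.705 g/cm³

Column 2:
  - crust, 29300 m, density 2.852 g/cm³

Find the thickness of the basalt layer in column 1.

665 m

Take the compensation level at the base of the deeper column (depth z_c below the surface of column 1) and equate Σ ρ_i t_i down to z_c; mantle fills any gap and the z_c terms cancel.
Column 1: x×2.944 + 37300×2.705 + (z_c − 37300 − x)×3.352
Column 2: 2910×0 + 29300×2.852 + (z_c − 2910 − 29300)×3.352
The z_c×3.352 term appears on both sides and cancels. Collect the known terms of each column as K = Σ(ρt)_known − 3.352 × (depth of known layers): K_1 = 100896.5 − 3.352×37300 = −24133.1; K_2 = 83563.6 − 3.352×(2910 + 29300) = −24404.32.
Balance: K_1 − x×(3.352 − 2.944) = K_2, so x = (K_1 − K_2)/(3.352 − 2.944) = 271.22/0.408 = 665 m.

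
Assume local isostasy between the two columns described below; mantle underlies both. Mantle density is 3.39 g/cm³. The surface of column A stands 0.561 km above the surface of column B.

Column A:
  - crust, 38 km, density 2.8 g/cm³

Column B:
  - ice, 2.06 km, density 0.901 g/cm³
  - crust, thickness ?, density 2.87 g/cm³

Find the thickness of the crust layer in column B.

29.6 km

Take the compensation level at the base of the deeper column (depth z_c below the surface of column A) and equate Σ ρ_i t_i down to z_c; mantle fills any gap and the z_c terms cancel.
Column A: 38×2.8 + (z_c − 38)×3.39
Column B: 0.561×0 + 2.06×0.901 + x×2.87 + (z_c − 0.561 − 2.06 − x)×3.39
The z_c×3.39 term appears on both sides and cancels. Collect the known terms of each column as K = Σ(ρt)_known − 3.39 × (depth of known layers): K_A = 106.4 − 3.39×38 = −22.42; K_B = 1.85606 − 3.39×(0.561 + 2.06) = −7.02913.
Balance: K_A = K_B − x×(3.39 − 2.87), so x = (K_B − K_A)/(3.39 − 2.87) = 15.3909/0.52 = 29.6 km.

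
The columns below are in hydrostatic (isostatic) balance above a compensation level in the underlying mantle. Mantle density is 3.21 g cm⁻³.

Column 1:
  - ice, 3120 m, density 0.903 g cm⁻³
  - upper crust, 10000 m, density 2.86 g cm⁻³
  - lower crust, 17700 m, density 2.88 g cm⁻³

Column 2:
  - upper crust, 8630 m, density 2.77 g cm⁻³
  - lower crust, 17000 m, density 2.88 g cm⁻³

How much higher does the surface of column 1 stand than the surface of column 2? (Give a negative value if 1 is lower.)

2220 m

For any compensation level in the mantle, the mantle terms cancel and isostasy reduces to e = (Σt_1 − Σt_2) − (Σ(ρt)_1 − Σ(ρt)_2) / ρ_m.
Σt_1 = 30820 m; Σt_2 = 25630 m; Σ(ρt)_1 = 82393.36; Σ(ρt)_2 = 72865.1 (in m·g cm⁻³).
e = (30820 − 25630) − (82393.36 − 72865.1) / 3.21 = 2220 m.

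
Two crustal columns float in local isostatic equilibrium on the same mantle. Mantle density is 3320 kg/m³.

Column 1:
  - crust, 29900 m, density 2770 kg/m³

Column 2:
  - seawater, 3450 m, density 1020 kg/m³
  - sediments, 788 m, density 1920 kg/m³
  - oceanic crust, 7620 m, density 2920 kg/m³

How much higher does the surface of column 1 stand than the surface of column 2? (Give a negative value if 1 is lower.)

For any compensation level in the mantle, the mantle terms cancel and isostasy reduces to e = (Σt_1 − Σt_2) − (Σ(ρt)_1 − Σ(ρt)_2) / ρ_m.
Σt_1 = 29900 m; Σt_2 = 11858 m; Σ(ρt)_1 = 82823000; Σ(ρt)_2 = 27282360 (in m·kg/m³).
e = (29900 − 11858) − (82823000 − 27282360) / 3320 = 1310 m.

1310 m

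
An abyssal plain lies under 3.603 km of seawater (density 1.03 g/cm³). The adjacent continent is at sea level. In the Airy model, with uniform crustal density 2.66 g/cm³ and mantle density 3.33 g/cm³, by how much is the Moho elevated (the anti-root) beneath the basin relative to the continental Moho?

Isostatic balance requires: replacing crust with seawater at the top is compensated by replacing crust with mantle at the base: d (ρ_c − ρ_w) = a (ρ_m − ρ_c).
a = d (ρ_c − ρ_w)/(ρ_m − ρ_c) = 3.603 km × 1.63/0.67 = 8.77 km.

8.77 km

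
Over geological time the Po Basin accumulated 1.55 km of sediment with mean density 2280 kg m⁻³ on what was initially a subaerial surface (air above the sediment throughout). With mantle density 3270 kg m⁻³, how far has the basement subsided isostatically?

Subaerial load: s = t ρ_sed / ρ_m = 1.55 km × 2280/3270 = 1.08 km.

1.08 km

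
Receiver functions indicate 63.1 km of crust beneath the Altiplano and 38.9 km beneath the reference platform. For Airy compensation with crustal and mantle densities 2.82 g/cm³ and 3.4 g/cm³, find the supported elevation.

Excess crust Δ = 63.1 km − 38.9 km = 24.2 km, split between elevation h and root r with h + r = Δ.
Airy balance ρ_c h = (ρ_m − ρ_c) r gives r = h ρ_c/(ρ_m − ρ_c), so h (1 + ρ_c/(ρ_m − ρ_c)) = Δ, i.e. h = Δ (ρ_m − ρ_c)/ρ_m.
h = 24.2 km × 0.58/3.4 = 4.13 km.

4.13 km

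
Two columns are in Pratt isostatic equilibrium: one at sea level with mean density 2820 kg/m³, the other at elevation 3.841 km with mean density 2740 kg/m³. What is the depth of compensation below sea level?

ρ_ref D = ρ (D + h) → D (ρ_ref − ρ) = ρ h.
D = ρ h/(ρ_ref − ρ) = 2740 × 3.841 km/(2820 − 2740) = 132 km.

132 km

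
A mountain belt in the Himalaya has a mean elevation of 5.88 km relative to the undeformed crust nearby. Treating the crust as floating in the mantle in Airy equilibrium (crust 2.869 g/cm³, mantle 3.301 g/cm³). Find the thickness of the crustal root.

39.1 km

By Archimedes' principle applied to the lithosphere: the weight of the topography is balanced by the buoyancy of the root, ρ_c h = (ρ_m − ρ_c) r.
r = h · ρ_c / (ρ_m − ρ_c) = 5.88 km × 2.869 / (3.301 − 2.869) = 39.1 km.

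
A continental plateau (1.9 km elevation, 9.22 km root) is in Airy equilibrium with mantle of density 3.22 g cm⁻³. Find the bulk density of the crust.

ρ_c h = (ρ_m − ρ_c) r → ρ_c (h + r) = ρ_m r → ρ_c = ρ_m r / (h + r).
ρ_c = 3.22 × 9.22 km / (1.9 km + 9.22 km) = 2.67 g cm⁻³.

2.67 g cm⁻³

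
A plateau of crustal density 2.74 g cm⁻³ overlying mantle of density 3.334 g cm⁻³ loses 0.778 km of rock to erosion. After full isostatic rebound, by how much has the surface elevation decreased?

0.139 km

Rebound u = e ρ_c/ρ_m = 0.778 km × 2.74/3.334 = 0.6394 km.
Net surface drop = e − u = 0.778 km − 0.6394 km = e (ρ_m − ρ_c)/ρ_m = 0.139 km.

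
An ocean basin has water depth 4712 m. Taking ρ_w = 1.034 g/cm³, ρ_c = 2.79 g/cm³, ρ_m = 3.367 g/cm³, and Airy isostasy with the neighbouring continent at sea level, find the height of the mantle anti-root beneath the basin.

14300 m

Balancing pressure at the compensation depth: replacing crust with seawater at the top is compensated by replacing crust with mantle at the base: d (ρ_c − ρ_w) = a (ρ_m − ρ_c).
a = d (ρ_c − ρ_w)/(ρ_m − ρ_c) = 4712 m × 1.756/0.577 = 14300 m.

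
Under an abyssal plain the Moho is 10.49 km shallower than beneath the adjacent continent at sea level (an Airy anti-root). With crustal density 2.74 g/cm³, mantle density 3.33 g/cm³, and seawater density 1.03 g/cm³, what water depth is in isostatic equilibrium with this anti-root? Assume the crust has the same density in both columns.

Replacing a thickness d of crust by seawater at the top must be balanced by replacing crust with mantle at the base: d (ρ_c − ρ_w) = a (ρ_m − ρ_c).
d = a (ρ_m − ρ_c)/(ρ_c − ρ_w) = 10.49 km × 0.59/1.71 = 3.62 km.

3.62 km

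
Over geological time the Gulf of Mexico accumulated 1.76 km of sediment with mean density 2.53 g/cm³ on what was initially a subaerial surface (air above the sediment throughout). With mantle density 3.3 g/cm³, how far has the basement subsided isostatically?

1.35 km

Subaerial load: s = t ρ_sed / ρ_m = 1.76 km × 2.53/3.3 = 1.35 km.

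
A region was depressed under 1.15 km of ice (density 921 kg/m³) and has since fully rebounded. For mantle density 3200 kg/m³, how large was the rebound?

0.331 km

Removing the load lets mantle flow back in; uplift u satisfies ρ_ice t = ρ_m u.
u = t ρ_ice/ρ_m = 1.15 km × 921/3200 = 0.331 km.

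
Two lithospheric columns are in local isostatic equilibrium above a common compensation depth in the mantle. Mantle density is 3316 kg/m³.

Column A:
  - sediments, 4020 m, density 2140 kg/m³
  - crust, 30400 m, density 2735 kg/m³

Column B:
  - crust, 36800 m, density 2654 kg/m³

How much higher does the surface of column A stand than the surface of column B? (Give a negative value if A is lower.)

−595 m

For any compensation level in the mantle, the mantle terms cancel and isostasy reduces to e = (Σt_A − Σt_B) − (Σ(ρt)_A − Σ(ρt)_B) / ρ_m.
Σt_A = 34420 m; Σt_B = 36800 m; Σ(ρt)_A = 91746800; Σ(ρt)_B = 97667200 (in m·kg/m³).
e = (34420 − 36800) − (91746800 − 97667200) / 3316 = −595 m.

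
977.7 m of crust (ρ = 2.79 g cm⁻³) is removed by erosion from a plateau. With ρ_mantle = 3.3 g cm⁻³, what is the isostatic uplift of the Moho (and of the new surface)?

827 m

Unloading: uplift u = e ρ_c/ρ_m = 977.7 m × 2.79/3.3 = 827 m.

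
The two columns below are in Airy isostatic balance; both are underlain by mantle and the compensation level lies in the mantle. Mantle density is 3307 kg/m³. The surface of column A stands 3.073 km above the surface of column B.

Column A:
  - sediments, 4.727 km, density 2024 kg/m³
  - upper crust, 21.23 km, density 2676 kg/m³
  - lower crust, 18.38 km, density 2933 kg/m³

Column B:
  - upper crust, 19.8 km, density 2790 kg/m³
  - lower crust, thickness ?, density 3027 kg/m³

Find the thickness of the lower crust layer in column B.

21.2 km

Take the compensation level at the base of the deeper column (depth z_c below the surface of column A) and equate Σ ρ_i t_i down to z_c; mantle fills any gap and the z_c terms cancel.
Column A: 4.727×2024 + 21.23×2676 + 18.38×2933 + (z_c − 44.337)×3307
Column B: 3.073×0 + 19.8×2790 + x×3027 + (z_c − 3.073 − 19.8 − x)×3307
The z_c×3307 term appears on both sides and cancels. Collect the known terms of each column as K = Σ(ρt)_known − 3307 × (depth of known layers): K_A = 120287.468 − 3307×44.337 = −26334.991; K_B = 55242 − 3307×(3.073 + 19.8) = −20399.011.
Balance: K_A = K_B − x×(3307 − 3027), so x = (K_B − K_A)/(3307 − 3027) = 5935.98/280 = 21.2 km.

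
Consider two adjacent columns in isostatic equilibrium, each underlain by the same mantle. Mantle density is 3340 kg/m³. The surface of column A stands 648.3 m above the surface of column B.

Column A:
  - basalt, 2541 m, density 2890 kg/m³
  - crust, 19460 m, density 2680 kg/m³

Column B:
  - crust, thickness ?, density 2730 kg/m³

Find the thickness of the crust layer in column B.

19400 m

Take the compensation level at the base of the deeper column (depth z_c below the surface of column A) and equate Σ ρ_i t_i down to z_c; mantle fills any gap and the z_c terms cancel.
Column A: 2541×2890 + 19460×2680 + (z_c − 22001)×3340
Column B: 648.3×0 + x×2730 + (z_c − 648.3 − 0 − x)×3340
The z_c×3340 term appears on both sides and cancels. Collect the known terms of each column as K = Σ(ρt)_known − 3340 × (depth of known layers): K_A = 59496290 − 3340×22001 = −13987050; K_B = 0 − 3340×(648.3 + 0) = −2165322.
Balance: K_A = K_B − x×(3340 − 2730), so x = (K_B − K_A)/(3340 − 2730) = 11821700/610 = 19400 m.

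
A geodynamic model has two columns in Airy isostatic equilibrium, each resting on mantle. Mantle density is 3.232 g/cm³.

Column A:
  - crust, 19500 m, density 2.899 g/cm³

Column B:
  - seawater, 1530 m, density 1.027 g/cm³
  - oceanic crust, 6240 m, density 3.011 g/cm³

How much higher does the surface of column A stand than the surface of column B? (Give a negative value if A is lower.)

For any compensation level in the mantle, the mantle terms cancel and isostasy reduces to e = (Σt_A − Σt_B) − (Σ(ρt)_A − Σ(ρt)_B) / ρ_m.
Σt_A = 19500 m; Σt_B = 7770 m; Σ(ρt)_A = 56530.5; Σ(ρt)_B = 20359.95 (in m·g/cm³).
e = (19500 − 7770) − (56530.5 − 20359.95) / 3.232 = 539 m.

539 m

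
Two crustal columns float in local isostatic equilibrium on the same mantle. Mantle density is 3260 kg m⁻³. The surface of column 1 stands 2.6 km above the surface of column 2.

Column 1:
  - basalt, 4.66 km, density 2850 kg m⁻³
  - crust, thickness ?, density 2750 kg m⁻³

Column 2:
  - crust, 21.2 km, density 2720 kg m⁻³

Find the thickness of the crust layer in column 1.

Take the compensation level at the base of the deeper column (depth z_c below the surface of column 1) and equate Σ ρ_i t_i down to z_c; mantle fills any gap and the z_c terms cancel.
Column 1: 4.66×2850 + x×2750 + (z_c − 4.66 − x)×3260
Column 2: 2.6×0 + 21.2×2720 + (z_c − 2.6 − 21.2)×3260
The z_c×3260 term appears on both sides and cancels. Collect the known terms of each column as K = Σ(ρt)_known − 3260 × (depth of known layers): K_1 = 13281 − 3260×4.66 = −1910.6; K_2 = 57664 − 3260×(2.6 + 21.2) = −19924.
Balance: K_1 − x×(3260 − 2750) = K_2, so x = (K_1 − K_2)/(3260 − 2750) = 18013.4/510 = 35.3 km.

35.3 km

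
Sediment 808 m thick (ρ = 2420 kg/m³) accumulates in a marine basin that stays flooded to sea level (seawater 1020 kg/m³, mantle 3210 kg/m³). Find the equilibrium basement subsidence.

Submarine loading: the sediment displaces seawater, and the subsidence is in turn flooded, so s (ρ_m − ρ_w) = t (ρ_sed − ρ_w).
s = 808 m × (2420 − 1020) / (3210 − 1020) = 517 m.

517 m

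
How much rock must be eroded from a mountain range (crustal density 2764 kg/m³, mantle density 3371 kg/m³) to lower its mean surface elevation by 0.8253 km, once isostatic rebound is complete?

Net drop Δ = e − u = e − e ρ_c/ρ_m = e (ρ_m − ρ_c)/ρ_m.
e = Δ ρ_m/(ρ_m − ρ_c) = 0.8253 km × 3371/607 = 4.58 km.

4.58 km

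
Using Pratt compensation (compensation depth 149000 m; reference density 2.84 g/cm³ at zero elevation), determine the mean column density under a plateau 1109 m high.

Pratt balance: ρ_ref D = ρ (D + h).
ρ = ρ_ref D/(D + h) = 2.84 × 149000 m/(149000 m + 1109 m) = 2.82 g/cm³.

2.82 g/cm³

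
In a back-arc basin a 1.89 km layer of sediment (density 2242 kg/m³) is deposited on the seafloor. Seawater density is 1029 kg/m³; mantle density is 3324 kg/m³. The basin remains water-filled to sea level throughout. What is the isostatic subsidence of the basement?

0.999 km

Submarine loading: the sediment displaces seawater, and the subsidence is in turn flooded, so s (ρ_m − ρ_w) = t (ρ_sed − ρ_w).
s = 1.89 km × (2242 − 1029) / (3324 − 1029) = 0.999 km.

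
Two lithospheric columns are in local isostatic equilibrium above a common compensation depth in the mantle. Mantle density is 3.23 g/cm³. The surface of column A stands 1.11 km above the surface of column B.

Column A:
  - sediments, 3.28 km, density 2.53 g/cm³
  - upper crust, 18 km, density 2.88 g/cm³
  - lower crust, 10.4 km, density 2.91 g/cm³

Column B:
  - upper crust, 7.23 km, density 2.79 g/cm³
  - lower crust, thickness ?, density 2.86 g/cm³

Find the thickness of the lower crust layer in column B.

Take the compensation level at the base of the deeper column (depth z_c below the surface of column A) and equate Σ ρ_i t_i down to z_c; mantle fills any gap and the z_c terms cancel.
Column A: 3.28×2.53 + 18×2.88 + 10.4×2.91 + (z_c − 31.68)×3.23
Column B: 1.11×0 + 7.23×2.79 + x×2.86 + (z_c − 1.11 − 7.23 − x)×3.23
The z_c×3.23 term appears on both sides and cancels. Collect the known terms of each column as K = Σ(ρt)_known − 3.23 × (depth of known layers): K_A = 90.4024 − 3.23×31.68 = −11.924; K_B = 20.1717 − 3.23×(1.11 + 7.23) = −6.7665.
Balance: K_A = K_B − x×(3.23 − 2.86), so x = (K_B − K_A)/(3.23 − 2.86) = 5.1575/0.37 = 13.9 km.

13.9 km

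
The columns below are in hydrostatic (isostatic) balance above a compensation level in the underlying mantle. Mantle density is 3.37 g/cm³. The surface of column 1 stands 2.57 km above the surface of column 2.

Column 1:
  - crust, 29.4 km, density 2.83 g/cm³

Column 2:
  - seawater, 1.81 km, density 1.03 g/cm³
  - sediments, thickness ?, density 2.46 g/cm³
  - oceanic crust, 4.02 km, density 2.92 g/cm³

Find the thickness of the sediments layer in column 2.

1.29 km

Take the compensation level at the base of the deeper column (depth z_c below the surface of column 1) and equate Σ ρ_i t_i down to z_c; mantle fills any gap and the z_c terms cancel.
Column 1: 29.4×2.83 + (z_c − 29.4)×3.37
Column 2: 2.57×0 + 1.81×1.03 + x×2.46 + 4.02×2.92 + (z_c − 2.57 − 5.83 − x)×3.37
The z_c×3.37 term appears on both sides and cancels. Collect the known terms of each column as K = Σ(ρt)_known − 3.37 × (depth of known layers): K_1 = 83.202 − 3.37×29.4 = −15.876; K_2 = 13.6027 − 3.37×(2.57 + 5.83) = −14.7053.
Balance: K_1 = K_2 − x×(3.37 − 2.46), so x = (K_2 − K_1)/(3.37 − 2.46) = 1.1707/0.91 = 1.29 km.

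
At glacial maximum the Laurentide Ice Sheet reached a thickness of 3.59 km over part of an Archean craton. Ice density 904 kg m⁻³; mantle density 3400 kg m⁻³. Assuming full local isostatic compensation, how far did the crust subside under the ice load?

By Archimedes' principle applied to the lithosphere: the ice load ρ_ice t is balanced by mantle displaced below, ρ_m s.
s = t ρ_ice / ρ_m = 3.59 km × 904/3400 = 0.955 km.

0.955 km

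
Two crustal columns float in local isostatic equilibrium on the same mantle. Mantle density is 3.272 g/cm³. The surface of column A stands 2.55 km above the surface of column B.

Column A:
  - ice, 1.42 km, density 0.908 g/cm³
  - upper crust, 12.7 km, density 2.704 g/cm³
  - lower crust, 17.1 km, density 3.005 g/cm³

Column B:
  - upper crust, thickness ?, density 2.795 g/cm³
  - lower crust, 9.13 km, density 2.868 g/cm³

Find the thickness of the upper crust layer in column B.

6.51 km

Take the compensation level at the base of the deeper column (depth z_c below the surface of column A) and equate Σ ρ_i t_i down to z_c; mantle fills any gap and the z_c terms cancel.
Column A: 1.42×0.908 + 12.7×2.704 + 17.1×3.005 + (z_c − 31.22)×3.272
Column B: 2.55×0 + x×2.795 + 9.13×2.868 + (z_c − 2.55 − 9.13 − x)×3.272
The z_c×3.272 term appears on both sides and cancels. Collect the known terms of each column as K = Σ(ρt)_known − 3.272 × (depth of known layers): K_A = 87.01566 − 3.272×31.22 = −15.13618; K_B = 26.18484 − 3.272×(2.55 + 9.13) = −12.03212.
Balance: K_A = K_B − x×(3.272 − 2.795), so x = (K_B − K_A)/(3.272 − 2.795) = 3.10406/0.477 = 6.51 km.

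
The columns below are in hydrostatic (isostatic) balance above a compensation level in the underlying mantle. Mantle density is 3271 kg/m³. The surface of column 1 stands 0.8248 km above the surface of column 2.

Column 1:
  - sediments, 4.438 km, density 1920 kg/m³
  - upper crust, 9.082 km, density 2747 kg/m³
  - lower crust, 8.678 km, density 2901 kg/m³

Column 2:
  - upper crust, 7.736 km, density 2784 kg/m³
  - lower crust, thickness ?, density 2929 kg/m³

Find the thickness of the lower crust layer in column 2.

Take the compensation level at the base of the deeper column (depth z_c below the surface of column 1) and equate Σ ρ_i t_i down to z_c; mantle fills any gap and the z_c terms cancel.
Column 1: 4.438×1920 + 9.082×2747 + 8.678×2901 + (z_c − 22.198)×3271
Column 2: 0.8248×0 + 7.736×2784 + x×2929 + (z_c − 0.8248 − 7.736 − x)×3271
The z_c×3271 term appears on both sides and cancels. Collect the known terms of each column as K = Σ(ρt)_known − 3271 × (depth of known layers): K_1 = 58644.092 − 3271×22.198 = −13965.566; K_2 = 21537.024 − 3271×(0.8248 + 7.736) = −6465.3528.
Balance: K_1 = K_2 − x×(3271 − 2929), so x = (K_2 − K_1)/(3271 − 2929) = 7500.21/342 = 21.9 km.

21.9 km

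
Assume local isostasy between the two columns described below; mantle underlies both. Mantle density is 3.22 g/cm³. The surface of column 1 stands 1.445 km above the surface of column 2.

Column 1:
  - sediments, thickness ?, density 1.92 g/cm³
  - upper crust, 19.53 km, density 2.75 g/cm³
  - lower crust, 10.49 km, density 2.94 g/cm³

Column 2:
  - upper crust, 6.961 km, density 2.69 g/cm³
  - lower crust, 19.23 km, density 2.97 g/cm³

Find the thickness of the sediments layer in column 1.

0.795 km

Take the compensation level at the base of the deeper column (depth z_c below the surface of column 1) and equate Σ ρ_i t_i down to z_c; mantle fills any gap and the z_c terms cancel.
Column 1: x×1.92 + 19.53×2.75 + 10.49×2.94 + (z_c − 30.02 − x)×3.22
Column 2: 1.445×0 + 6.961×2.69 + 19.23×2.97 + (z_c − 1.445 − 26.191)×3.22
The z_c×3.22 term appears on both sides and cancels. Collect the known terms of each column as K = Σ(ρt)_known − 3.22 × (depth of known layers): K_1 = 84.5481 − 3.22×30.02 = −12.1163; K_2 = 75.83819 − 3.22×(1.445 + 26.191) = −13.14973.
Balance: K_1 − x×(3.22 − 1.92) = K_2, so x = (K_1 − K_2)/(3.22 − 1.92) = 1.03343/1.3 = 0.795 km.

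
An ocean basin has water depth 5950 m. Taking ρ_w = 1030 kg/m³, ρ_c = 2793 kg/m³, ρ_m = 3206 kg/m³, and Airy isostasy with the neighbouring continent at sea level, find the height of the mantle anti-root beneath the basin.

25400 m

Balancing pressure at the compensation depth: replacing crust with seawater at the top is compensated by replacing crust with mantle at the base: d (ρ_c − ρ_w) = a (ρ_m − ρ_c).
a = d (ρ_c − ρ_w)/(ρ_m − ρ_c) = 5950 m × 1763/413 = 25400 m.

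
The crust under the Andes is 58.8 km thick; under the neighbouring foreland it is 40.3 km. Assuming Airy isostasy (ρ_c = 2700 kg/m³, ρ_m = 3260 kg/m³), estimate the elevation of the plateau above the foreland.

Excess crust Δ = 58.8 km − 40.3 km = 18.5 km, split between elevation h and root r with h + r = Δ.
Airy balance ρ_c h = (ρ_m − ρ_c) r gives r = h ρ_c/(ρ_m − ρ_c), so h (1 + ρ_c/(ρ_m − ρ_c)) = Δ, i.e. h = Δ (ρ_m − ρ_c)/ρ_m.
h = 18.5 km × 560/3260 = 3.18 km.

3.18 km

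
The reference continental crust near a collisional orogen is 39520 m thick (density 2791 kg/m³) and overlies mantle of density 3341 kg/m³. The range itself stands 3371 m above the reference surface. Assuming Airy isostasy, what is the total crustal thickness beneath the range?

60000 m

Root depth r = h ρ_c / (ρ_m − ρ_c) = 3371 m × 2791 / 550 = 17110 m.
Total thickness = T + h + r = 39520 m + 3371 m + 17110 m = 60000 m.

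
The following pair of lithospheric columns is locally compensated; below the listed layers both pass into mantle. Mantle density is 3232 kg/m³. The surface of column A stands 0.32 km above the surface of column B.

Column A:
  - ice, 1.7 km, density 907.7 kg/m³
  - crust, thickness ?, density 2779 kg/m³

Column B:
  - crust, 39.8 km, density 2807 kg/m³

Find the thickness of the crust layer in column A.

Take the compensation level at the base of the deeper column (depth z_c below the surface of column A) and equate Σ ρ_i t_i down to z_c; mantle fills any gap and the z_c terms cancel.
Column A: 1.7×907.7 + x×2779 + (z_c − 1.7 − x)×3232
Column B: 0.32×0 + 39.8×2807 + (z_c − 0.32 − 39.8)×3232
The z_c×3232 term appears on both sides and cancels. Collect the known terms of each column as K = Σ(ρt)_known − 3232 × (depth of known layers): K_A = 1543.09 − 3232×1.7 = −3951.31; K_B = 111718.6 − 3232×(0.32 + 39.8) = −17949.24.
Balance: K_A − x×(3232 − 2779) = K_B, so x = (K_A − K_B)/(3232 − 2779) = 13997.9/453 = 30.9 km.

30.9 km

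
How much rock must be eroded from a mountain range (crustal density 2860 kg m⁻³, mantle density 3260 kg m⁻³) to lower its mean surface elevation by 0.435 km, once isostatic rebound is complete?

Net drop Δ = e − u = e − e ρ_c/ρ_m = e (ρ_m − ρ_c)/ρ_m.
e = Δ ρ_m/(ρ_m − ρ_c) = 0.435 km × 3260/400 = 3.55 km.

3.55 km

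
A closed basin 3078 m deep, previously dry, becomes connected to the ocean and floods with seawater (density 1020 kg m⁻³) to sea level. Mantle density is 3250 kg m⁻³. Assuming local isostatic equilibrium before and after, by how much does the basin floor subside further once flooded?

After flooding the water column is d + s deep. Its weight must equal the weight of mantle displaced by the extra subsidence s: (d + s) ρ_w = s ρ_m.
s = d ρ_w / (ρ_m − ρ_w) = 3078 m × 1020/(3250 − 1020) = 1410 m.

1410 m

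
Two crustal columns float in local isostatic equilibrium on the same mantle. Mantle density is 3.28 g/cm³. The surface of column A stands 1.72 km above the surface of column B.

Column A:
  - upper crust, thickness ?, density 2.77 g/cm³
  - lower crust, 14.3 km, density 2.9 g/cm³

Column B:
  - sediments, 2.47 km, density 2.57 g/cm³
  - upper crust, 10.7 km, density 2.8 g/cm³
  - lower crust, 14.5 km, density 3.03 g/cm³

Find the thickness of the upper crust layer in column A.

Take the compensation level at the base of the deeper column (depth z_c below the surface of column A) and equate Σ ρ_i t_i down to z_c; mantle fills any gap and the z_c terms cancel.
Column A: x×2.77 + 14.3×2.9 + (z_c − 14.3 − x)×3.28
Column B: 1.72×0 + 2.47×2.57 + 10.7×2.8 + 14.5×3.03 + (z_c − 1.72 − 27.67)×3.28
The z_c×3.28 term appears on both sides and cancels. Collect the known terms of each column as K = Σ(ρt)_known − 3.28 × (depth of known layers): K_A = 41.47 − 3.28×14.3 = −5.434; K_B = 80.2429 − 3.28×(1.72 + 27.67) = −16.1563.
Balance: K_A − x×(3.28 − 2.77) = K_B, so x = (K_A − K_B)/(3.28 − 2.77) = 10.7223/0.51 = 21 km.

21 km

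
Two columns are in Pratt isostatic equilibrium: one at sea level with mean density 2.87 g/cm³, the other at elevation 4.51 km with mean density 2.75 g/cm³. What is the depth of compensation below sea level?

ρ_ref D = ρ (D + h) → D (ρ_ref − ρ) = ρ h.
D = ρ h/(ρ_ref − ρ) = 2.75 × 4.51 km/(2.87 − 2.75) = 103 km.

103 km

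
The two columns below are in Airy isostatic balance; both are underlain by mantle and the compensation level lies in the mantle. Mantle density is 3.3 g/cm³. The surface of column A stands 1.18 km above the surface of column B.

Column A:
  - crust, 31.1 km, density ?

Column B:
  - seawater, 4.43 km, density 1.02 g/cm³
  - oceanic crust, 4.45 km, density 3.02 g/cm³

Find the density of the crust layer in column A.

Take the compensation level at the base of the deeper column (depth z_c below the surface of column A) and equate Σ ρ_i t_i down to z_c; mantle fills any gap and the z_c terms cancel.
Column A: 31.1×ρ + (z_c − 31.1)×3.3
Column B: 1.18×0 + 4.43×1.02 + 4.45×3.02 + (z_c − 1.18 − 8.88)×3.3
The z_c×3.3 term appears on both sides and cancels. Collect the known terms of each column as K = Σ(ρt)_known − 3.3 × (depth of known layers): K_A = 0 − 3.3×31.1 = −102.63; K_B = 17.9576 − 3.3×(1.18 + 8.88) = −15.2404.
Balance: K_A + 31.1×ρ = K_B, so ρ = (K_B − K_A)/31.1 = 87.3896/31.1 = 2.81 g/cm³.

2.81 g/cm³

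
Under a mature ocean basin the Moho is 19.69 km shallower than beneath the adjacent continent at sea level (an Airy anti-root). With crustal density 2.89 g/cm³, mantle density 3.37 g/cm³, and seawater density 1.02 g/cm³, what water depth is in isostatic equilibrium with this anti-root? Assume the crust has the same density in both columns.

5.05 km

Replacing a thickness d of crust by seawater at the top must be balanced by replacing crust with mantle at the base: d (ρ_c − ρ_w) = a (ρ_m − ρ_c).
d = a (ρ_m − ρ_c)/(ρ_c − ρ_w) = 19.69 km × 0.48/1.87 = 5.05 km.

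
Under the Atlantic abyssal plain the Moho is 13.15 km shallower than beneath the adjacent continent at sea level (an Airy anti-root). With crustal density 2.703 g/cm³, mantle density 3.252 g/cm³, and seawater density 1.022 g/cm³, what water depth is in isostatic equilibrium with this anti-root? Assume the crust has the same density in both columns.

Replacing a thickness d of crust by seawater at the top must be balanced by replacing crust with mantle at the base: d (ρ_c − ρ_w) = a (ρ_m − ρ_c).
d = a (ρ_m − ρ_c)/(ρ_c − ρ_w) = 13.15 km × 0.549/1.681 = 4.29 km.

4.29 km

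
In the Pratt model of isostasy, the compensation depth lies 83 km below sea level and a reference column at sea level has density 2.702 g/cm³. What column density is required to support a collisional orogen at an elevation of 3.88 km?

Pratt balance: ρ_ref D = ρ (D + h).
ρ = ρ_ref D/(D + h) = 2.702 × 83 km/(83 km + 3.88 km) = 2.58 g/cm³.

2.58 g/cm³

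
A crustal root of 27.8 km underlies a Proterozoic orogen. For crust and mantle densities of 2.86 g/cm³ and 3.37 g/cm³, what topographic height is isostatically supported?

4.96 km

Balancing pressure at the compensation depth: ρ_c h = (ρ_m − ρ_c) r.
h = r (ρ_m − ρ_c) / ρ_c = 27.8 km × (3.37 − 2.86) / 2.86 = 4.96 km.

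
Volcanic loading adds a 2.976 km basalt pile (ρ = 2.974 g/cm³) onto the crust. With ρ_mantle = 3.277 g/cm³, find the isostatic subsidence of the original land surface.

2.7 km

Subaerial loading: s = t ρ_load / ρ_m.
s = 2.976 km × 2.974/3.277 = 2.7 km.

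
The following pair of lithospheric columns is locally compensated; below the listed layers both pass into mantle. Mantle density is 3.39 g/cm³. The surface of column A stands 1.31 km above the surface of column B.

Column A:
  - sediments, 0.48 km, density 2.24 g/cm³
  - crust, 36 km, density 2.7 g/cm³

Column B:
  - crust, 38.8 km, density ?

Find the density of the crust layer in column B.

Take the compensation level at the base of the deeper column (depth z_c below the surface of column A) and equate Σ ρ_i t_i down to z_c; mantle fills any gap and the z_c terms cancel.
Column A: 0.48×2.24 + 36×2.7 + (z_c − 36.48)×3.39
Column B: 1.31×0 + 38.8×ρ + (z_c − 1.31 − 38.8)×3.39
The z_c×3.39 term appears on both sides and cancels. Collect the known terms of each column as K = Σ(ρt)_known − 3.39 × (depth of known layers): K_A = 98.2752 − 3.39×36.48 = −25.392; K_B = 0 − 3.39×(1.31 + 38.8) = −135.9729.
Balance: K_A = K_B + 38.8×ρ, so ρ = (K_A − K_B)/38.8 = 110.581/38.8 = 2.85 g/cm³.

2.85 g/cm³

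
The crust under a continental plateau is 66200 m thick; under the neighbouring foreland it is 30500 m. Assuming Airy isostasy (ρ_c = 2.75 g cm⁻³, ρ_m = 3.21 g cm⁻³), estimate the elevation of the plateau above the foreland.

5120 m

Excess crust Δ = 66200 m − 30500 m = 35700 m, split between elevation h and root r with h + r = Δ.
Airy balance ρ_c h = (ρ_m − ρ_c) r gives r = h ρ_c/(ρ_m − ρ_c), so h (1 + ρ_c/(ρ_m − ρ_c)) = Δ, i.e. h = Δ (ρ_m − ρ_c)/ρ_m.
h = 35700 m × 0.46/3.21 = 5120 m.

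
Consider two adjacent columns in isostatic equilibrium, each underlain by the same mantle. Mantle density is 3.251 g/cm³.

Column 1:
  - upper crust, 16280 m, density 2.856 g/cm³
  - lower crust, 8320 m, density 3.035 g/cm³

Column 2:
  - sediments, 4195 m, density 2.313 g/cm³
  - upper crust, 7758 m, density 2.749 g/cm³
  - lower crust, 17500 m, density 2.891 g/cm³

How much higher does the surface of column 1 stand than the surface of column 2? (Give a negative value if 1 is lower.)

For any compensation level in the mantle, the mantle terms cancel and isostasy reduces to e = (Σt_1 − Σt_2) − (Σ(ρt)_1 − Σ(ρt)_2) / ρ_m.
Σt_1 = 24600 m; Σt_2 = 29453 m; Σ(ρt)_1 = 71746.88; Σ(ρt)_2 = 81622.277 (in m·g/cm³).
e = (24600 − 29453) − (71746.88 − 81622.277) / 3.251 = −1820 m.

−1820 m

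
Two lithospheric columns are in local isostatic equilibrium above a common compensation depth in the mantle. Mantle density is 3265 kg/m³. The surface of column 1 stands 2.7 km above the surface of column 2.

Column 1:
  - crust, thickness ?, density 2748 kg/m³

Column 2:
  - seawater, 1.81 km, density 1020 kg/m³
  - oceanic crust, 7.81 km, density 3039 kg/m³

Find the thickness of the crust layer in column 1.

Take the compensation level at the base of the deeper column (depth z_c below the surface of column 1) and equate Σ ρ_i t_i down to z_c; mantle fills any gap and the z_c terms cancel.
Column 1: x×2748 + (z_c − 0 − x)×3265
Column 2: 2.7×0 + 1.81×1020 + 7.81×3039 + (z_c − 2.7 − 9.62)×3265
The z_c×3265 term appears on both sides and cancels. Collect the known terms of each column as K = Σ(ρt)_known − 3265 × (depth of known layers): K_1 = 0 − 3265×0 = 0; K_2 = 25580.79 − 3265×(2.7 + 9.62) = −14644.01.
Balance: K_1 − x×(3265 − 2748) = K_2, so x = (K_1 − K_2)/(3265 − 2748) = 14644/517 = 28.3 km.

28.3 km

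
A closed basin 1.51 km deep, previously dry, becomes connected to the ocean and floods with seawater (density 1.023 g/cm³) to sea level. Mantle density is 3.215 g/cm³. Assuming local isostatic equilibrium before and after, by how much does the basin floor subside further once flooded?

After flooding the water column is d + s deep. Its weight must equal the weight of mantle displaced by the extra subsidence s: (d + s) ρ_w = s ρ_m.
s = d ρ_w / (ρ_m − ρ_w) = 1.51 km × 1.023/(3.215 − 1.023) = 0.705 km.

0.705 km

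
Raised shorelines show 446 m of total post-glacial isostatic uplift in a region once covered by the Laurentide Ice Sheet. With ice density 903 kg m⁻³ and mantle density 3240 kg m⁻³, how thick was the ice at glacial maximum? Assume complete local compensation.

u = t ρ_ice/ρ_m → t = u ρ_m/ρ_ice = 446 m × 3240/903 = 1600 m.

1600 m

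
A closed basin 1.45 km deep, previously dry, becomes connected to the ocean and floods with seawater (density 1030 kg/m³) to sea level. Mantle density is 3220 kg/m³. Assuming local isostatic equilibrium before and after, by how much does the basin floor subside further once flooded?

After flooding the water column is d + s deep. Its weight must equal the weight of mantle displaced by the extra subsidence s: (d + s) ρ_w = s ρ_m.
s = d ρ_w / (ρ_m − ρ_w) = 1.45 km × 1030/(3220 − 1030) = 0.682 km.

0.682 km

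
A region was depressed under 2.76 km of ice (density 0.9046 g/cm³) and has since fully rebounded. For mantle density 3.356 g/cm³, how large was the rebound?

Removing the load lets mantle flow back in; uplift u satisfies ρ_ice t = ρ_m u.
u = t ρ_ice/ρ_m = 2.76 km × 0.9046/3.356 = 0.744 km.

0.744 km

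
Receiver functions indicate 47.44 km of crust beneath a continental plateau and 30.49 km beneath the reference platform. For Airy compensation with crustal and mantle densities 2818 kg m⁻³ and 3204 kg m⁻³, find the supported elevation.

2.04 km

Excess crust Δ = 47.44 km − 30.49 km = 16.95 km, split between elevation h and root r with h + r = Δ.
Airy balance ρ_c h = (ρ_m − ρ_c) r gives r = h ρ_c/(ρ_m − ρ_c), so h (1 + ρ_c/(ρ_m − ρ_c)) = Δ, i.e. h = Δ (ρ_m − ρ_c)/ρ_m.
h = 16.95 km × 386/3204 = 2.04 km.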